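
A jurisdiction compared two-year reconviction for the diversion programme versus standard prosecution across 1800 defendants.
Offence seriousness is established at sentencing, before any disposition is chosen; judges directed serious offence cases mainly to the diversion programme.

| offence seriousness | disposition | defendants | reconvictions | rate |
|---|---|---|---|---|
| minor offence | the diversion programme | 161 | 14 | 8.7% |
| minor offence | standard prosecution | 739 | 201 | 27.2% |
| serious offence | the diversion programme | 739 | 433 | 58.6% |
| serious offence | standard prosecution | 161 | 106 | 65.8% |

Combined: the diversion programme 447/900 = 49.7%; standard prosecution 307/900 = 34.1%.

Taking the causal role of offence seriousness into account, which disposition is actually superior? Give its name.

the diversion programme is lower inside every offence seriousness stratum but standard prosecution is lower in aggregate. Whether to stratify depends on how offence seriousness relates to the disposition.
The imbalance in offence seriousness arose from how defendants were allocated, not from anything the disposition did; and offence seriousness independently affects the outcome. The pooled gap is confounded — condition on offence seriousness.
Within each level — minor offence: 8.7% vs 27.2%; serious offence: 58.6% vs 65.8% — the diversion programme is lower every time.

the diversion programme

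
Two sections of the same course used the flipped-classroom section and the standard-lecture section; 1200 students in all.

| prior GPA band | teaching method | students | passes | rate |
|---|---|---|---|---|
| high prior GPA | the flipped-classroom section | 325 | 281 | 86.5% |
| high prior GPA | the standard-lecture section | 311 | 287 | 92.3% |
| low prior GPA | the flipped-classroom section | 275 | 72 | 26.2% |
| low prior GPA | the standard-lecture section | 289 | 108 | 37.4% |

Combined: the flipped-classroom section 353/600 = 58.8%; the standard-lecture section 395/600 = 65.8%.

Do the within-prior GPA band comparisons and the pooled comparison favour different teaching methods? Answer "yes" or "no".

Within each prior GPA band level (high prior GPA 86.5% vs 92.3%; low prior GPA 26.2% vs 37.4%), the standard-lecture section has the higher rate every time. Pooled: 58.8% vs 65.8% — the standard-lecture section has the higher rate overall. They agree.

no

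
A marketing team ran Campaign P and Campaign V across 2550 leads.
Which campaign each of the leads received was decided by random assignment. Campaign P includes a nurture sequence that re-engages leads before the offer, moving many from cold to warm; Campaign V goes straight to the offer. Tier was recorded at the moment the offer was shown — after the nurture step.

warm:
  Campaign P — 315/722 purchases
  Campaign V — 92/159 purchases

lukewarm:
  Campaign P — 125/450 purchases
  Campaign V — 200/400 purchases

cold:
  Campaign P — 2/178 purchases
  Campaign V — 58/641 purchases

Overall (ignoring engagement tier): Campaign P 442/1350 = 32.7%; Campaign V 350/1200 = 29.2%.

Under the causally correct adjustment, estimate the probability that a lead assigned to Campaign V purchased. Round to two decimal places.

Within every engagement tier level Campaign V has the higher rate, yet pooled Campaign P does — Simpson's reversal.
Engagement tier lies on the pathway campaign → engagement tier → outcome, so adjusting for it blocks the indirect effect. For the total causal effect of campaign, use the unadjusted pooled rates.
So P(outcome | do(Campaign V)) is just the pooled rate for Campaign V: 350/1200 = 0.292.

0.29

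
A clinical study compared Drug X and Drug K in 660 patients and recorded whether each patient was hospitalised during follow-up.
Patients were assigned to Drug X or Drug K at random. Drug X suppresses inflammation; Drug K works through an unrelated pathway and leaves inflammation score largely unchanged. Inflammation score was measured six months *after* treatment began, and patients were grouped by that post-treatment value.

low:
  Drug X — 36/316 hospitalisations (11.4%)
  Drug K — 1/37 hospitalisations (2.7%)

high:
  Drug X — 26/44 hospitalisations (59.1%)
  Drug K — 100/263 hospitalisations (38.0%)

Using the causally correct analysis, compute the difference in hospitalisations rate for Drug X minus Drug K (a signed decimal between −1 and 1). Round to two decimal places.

The inflammation score-specific comparison favours Drug K throughout, but the pooled figures favour Drug X. The question is whether to condition on inflammation score.
Because the drug influences inflammation score, inflammation score is a post-treatment mediator, not a confounder. Stratifying on it would bias the estimate; the causal effect is the crude pooled difference.
The causal difference is the pooled difference: 0.172 − 0.337 = -0.164.

-0.16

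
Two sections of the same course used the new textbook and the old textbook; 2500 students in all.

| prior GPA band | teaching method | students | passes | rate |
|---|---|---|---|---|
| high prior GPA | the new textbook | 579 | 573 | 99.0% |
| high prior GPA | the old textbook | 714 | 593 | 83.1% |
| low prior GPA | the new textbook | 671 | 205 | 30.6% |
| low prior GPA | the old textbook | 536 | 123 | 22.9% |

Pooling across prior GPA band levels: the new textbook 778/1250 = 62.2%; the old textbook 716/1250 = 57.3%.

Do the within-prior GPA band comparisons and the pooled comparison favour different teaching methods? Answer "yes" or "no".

no

Within each prior GPA band level (high prior GPA 99.0% vs 83.1%; low prior GPA 30.6% vs 22.9%), the new textbook has the higher rate every time. Pooled: 62.2% vs 57.3% — the new textbook has the higher rate overall. They agree.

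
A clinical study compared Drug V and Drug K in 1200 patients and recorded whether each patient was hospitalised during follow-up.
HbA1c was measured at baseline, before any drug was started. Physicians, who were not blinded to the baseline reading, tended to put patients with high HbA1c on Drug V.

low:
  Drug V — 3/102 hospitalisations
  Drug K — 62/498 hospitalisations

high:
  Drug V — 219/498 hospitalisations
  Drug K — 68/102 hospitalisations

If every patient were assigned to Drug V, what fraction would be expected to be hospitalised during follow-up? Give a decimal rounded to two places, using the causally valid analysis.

0.23

Within every HbA1c level Drug V has the lower rate, yet pooled Drug K does — Simpson's reversal.
HbA1c satisfies the back-door criterion: it is not a descendant of the drug, and it blocks the spurious path from drug to outcome. Adjusting for it (i.e., using the within-HbA1c rates) gives the causal effect.
Standardising Drug V to the population HbA1c mix: 0.500·3/102 + 0.500·219/498 = 0.235.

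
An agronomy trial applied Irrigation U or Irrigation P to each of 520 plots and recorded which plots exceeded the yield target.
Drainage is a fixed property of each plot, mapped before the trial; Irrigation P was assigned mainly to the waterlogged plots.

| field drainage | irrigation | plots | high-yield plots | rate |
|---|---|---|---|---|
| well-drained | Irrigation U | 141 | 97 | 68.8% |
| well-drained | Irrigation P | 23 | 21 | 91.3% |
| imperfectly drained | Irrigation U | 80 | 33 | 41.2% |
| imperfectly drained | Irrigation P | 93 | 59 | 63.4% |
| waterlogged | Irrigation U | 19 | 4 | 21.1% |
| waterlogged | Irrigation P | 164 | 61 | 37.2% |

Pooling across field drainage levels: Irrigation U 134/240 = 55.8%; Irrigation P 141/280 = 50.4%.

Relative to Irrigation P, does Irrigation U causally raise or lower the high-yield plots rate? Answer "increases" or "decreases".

decreases

Within every field drainage level Irrigation P has the higher rate, yet pooled Irrigation U does — Simpson's reversal.
Since field drainage is a pre-existing factor (not a product of the irrigation) and it affects the outcome on its own, it is a confounder. The stratified rates, not the pooled rate, identify the causal effect.
Within each level — well-drained: 68.8% vs 91.3%; imperfectly drained: 41.2% vs 63.4%; waterlogged: 21.1% vs 37.2% — Irrigation P is higher every time.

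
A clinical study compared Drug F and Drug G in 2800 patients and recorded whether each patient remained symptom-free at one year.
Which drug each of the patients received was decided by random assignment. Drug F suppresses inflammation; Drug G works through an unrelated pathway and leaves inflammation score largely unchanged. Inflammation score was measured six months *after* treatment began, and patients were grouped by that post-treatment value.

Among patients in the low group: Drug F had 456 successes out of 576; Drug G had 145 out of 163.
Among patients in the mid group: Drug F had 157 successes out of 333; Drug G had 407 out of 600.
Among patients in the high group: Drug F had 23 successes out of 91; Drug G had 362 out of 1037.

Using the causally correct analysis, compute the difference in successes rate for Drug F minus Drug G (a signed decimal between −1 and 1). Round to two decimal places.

+0.13

The stratified and pooled comparisons disagree (Drug G wins within each inflammation score; Drug F wins overall), so the answer turns on the causal role of inflammation score.
Inflammation score here is a post-treatment variable shaped by the drug; conditioning on it would introduce bias rather than remove it. The overall comparison is the causal one.
The causal difference is the pooled difference: 0.636 − 0.508 = +0.128.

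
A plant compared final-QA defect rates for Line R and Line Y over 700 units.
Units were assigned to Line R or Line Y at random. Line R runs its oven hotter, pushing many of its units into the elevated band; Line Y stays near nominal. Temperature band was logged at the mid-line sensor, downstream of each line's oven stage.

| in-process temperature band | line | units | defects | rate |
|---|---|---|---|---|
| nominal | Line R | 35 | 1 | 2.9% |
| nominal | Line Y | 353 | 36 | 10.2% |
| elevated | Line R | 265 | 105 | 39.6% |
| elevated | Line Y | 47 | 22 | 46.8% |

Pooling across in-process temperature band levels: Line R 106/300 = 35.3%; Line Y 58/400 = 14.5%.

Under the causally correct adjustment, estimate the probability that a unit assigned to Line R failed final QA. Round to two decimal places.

0.35

The distribution of in-process temperature band is itself part of what the line does — it is an intermediate outcome. Holding it fixed would remove that part of the effect; the total effect is the pooled difference.
So P(outcome | do(Line R)) is just the pooled rate for Line R: 106/300 = 0.353.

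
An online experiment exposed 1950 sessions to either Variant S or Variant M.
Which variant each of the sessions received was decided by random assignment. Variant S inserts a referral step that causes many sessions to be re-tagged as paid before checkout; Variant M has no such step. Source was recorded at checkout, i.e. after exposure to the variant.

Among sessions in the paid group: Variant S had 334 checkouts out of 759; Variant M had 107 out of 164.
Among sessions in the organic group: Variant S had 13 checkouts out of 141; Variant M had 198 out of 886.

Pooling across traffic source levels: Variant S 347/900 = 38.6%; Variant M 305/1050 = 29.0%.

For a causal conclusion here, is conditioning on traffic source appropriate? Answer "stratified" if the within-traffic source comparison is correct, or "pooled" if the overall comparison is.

pooled

Traffic source lies on the pathway variant → traffic source → outcome, so adjusting for it blocks the indirect effect. For the total causal effect of variant, use the unadjusted pooled rates.
Pooled: Variant S 38.6% vs Variant M 29.0%; Variant S is higher overall.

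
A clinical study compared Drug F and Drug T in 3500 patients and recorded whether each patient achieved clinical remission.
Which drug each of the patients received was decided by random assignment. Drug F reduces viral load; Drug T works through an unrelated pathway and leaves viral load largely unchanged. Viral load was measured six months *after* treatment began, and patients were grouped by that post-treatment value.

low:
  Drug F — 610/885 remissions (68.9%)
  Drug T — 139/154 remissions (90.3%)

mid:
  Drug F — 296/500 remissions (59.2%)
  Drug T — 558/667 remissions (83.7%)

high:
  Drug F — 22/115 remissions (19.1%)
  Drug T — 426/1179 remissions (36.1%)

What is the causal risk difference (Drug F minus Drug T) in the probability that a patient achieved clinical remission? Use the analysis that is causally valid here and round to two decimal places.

The viral load-specific comparison favours Drug T throughout, but the pooled figures favour Drug F. The question is whether to condition on viral load.
Stratifying would compare drugs among patients the drugs themselves sorted into viral load groups — a form of selection on an intermediate. The unconditioned pooled rates give the total causal effect.
The causal difference is the pooled difference: 0.619 − 0.561 = +0.057.

+0.06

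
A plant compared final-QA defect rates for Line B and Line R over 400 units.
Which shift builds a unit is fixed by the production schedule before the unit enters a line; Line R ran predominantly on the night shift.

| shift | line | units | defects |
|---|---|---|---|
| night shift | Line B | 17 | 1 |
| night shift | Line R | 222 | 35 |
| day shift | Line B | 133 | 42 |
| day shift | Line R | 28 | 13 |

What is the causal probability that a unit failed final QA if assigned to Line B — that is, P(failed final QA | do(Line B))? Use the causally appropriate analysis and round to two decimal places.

0.16

Shift is set before the line has any effect — it is not caused by the line — and it independently drives the outcome. That makes it a confounder, so the causal comparison is within shift levels.
Standardising Line B to the population shift mix: 0.598·1/17 + 0.403·42/133 = 0.162.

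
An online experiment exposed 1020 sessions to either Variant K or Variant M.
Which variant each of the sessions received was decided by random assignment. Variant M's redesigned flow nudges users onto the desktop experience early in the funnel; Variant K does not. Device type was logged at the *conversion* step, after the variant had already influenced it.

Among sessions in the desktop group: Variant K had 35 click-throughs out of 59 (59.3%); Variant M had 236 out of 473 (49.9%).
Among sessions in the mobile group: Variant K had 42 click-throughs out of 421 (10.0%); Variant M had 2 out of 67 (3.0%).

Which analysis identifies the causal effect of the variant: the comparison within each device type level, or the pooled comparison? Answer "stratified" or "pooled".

pooled

The device type-specific comparison favours Variant K throughout, but the pooled figures favour Variant M. The question is whether to condition on device type.
Because the variant influences device type, device type is a post-treatment mediator, not a confounder. Stratifying on it would bias the estimate; the causal effect is the crude pooled difference.
Pooled: Variant K 16.0% vs Variant M 44.1%; Variant M is higher overall.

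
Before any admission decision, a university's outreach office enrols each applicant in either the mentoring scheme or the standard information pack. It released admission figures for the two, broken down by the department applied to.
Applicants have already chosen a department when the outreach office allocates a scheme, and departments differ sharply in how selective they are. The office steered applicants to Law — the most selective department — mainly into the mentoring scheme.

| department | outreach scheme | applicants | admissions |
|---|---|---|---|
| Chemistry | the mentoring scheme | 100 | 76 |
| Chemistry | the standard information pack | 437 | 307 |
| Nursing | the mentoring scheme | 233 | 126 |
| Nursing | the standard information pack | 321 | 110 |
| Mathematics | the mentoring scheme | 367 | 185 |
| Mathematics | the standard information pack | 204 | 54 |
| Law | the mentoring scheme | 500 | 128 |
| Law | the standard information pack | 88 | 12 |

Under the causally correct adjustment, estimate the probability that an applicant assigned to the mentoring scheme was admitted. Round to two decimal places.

Since department is a pre-existing factor (not a product of the outreach scheme) and it affects the outcome on its own, it is a confounder. The stratified rates, not the pooled rate, identify the causal effect.
Standardising the mentoring scheme to the population department mix: 0.239·76/100 + 0.246·126/233 + 0.254·185/367 + 0.261·128/500 = 0.509.

0.51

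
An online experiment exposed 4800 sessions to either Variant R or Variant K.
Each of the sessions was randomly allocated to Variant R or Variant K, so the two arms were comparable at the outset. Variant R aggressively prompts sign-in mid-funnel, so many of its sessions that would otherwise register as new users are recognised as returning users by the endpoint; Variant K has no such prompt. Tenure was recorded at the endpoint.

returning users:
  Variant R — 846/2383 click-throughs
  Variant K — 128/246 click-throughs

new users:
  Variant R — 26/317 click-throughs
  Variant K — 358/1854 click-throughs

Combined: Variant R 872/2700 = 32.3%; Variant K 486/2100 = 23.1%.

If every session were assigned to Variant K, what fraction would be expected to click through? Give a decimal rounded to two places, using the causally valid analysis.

0.23

Variant K is higher inside every user tenure stratum but Variant R is higher in aggregate. Whether to stratify depends on how user tenure relates to the variant.
User tenure is recorded after the variant and is itself shifted by it — it sits on the causal path from variant to outcome. Conditioning on a mediator would strip out part of the effect we want; the pooled comparison gives the total causal effect.
So P(outcome | do(Variant K)) is just the pooled rate for Variant K: 486/2100 = 0.231.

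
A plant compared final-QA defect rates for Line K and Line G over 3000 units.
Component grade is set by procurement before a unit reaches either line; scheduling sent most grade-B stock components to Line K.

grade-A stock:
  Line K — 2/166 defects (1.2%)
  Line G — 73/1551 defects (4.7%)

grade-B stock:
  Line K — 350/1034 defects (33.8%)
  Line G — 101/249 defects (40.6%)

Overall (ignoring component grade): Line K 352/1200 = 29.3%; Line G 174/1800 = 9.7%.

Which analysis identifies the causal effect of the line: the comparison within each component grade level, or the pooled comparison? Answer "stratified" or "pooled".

Nothing the line does changes component grade; the imbalance is an allocation artefact. With component grade also predicting the outcome, the pooled figure is confounded, and the within-stratum comparison is the causal one.
Within each level — grade-A stock: 1.2% vs 4.7%; grade-B stock: 33.8% vs 40.6% — Line K is lower every time.

stratified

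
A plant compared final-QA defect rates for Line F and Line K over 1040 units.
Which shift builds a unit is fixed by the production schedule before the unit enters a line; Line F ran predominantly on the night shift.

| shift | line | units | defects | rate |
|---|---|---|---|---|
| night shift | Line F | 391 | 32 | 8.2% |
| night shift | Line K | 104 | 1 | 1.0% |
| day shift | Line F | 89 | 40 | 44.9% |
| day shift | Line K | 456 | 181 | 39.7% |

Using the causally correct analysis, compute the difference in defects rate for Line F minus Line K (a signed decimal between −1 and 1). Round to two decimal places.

+0.06

Here shift is a common cause — it drives both which line a case falls under and the outcome. The crude comparison mixes populations; the stratum-specific rates are the causally relevant ones.
Adjusting over the population distribution of shift: 0.476·(0.082−0.010) + 0.524·(0.449−0.397) = +0.062.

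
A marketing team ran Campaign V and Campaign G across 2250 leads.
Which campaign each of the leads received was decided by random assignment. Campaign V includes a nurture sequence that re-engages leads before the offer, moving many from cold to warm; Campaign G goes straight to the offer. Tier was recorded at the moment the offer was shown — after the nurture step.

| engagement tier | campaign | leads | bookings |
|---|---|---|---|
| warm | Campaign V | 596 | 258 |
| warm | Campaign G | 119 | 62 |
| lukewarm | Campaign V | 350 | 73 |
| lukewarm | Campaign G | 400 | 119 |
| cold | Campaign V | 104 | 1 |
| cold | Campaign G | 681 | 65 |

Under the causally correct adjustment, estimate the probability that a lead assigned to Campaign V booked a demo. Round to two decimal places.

The engagement tier-specific comparison favours Campaign G throughout, but the pooled figures favour Campaign V. The question is whether to condition on engagement tier.
The distribution of engagement tier is itself part of what the campaign does — it is an intermediate outcome. Holding it fixed would remove that part of the effect; the total effect is the pooled difference.
So P(outcome | do(Campaign V)) is just the pooled rate for Campaign V: 332/1050 = 0.316.

0.32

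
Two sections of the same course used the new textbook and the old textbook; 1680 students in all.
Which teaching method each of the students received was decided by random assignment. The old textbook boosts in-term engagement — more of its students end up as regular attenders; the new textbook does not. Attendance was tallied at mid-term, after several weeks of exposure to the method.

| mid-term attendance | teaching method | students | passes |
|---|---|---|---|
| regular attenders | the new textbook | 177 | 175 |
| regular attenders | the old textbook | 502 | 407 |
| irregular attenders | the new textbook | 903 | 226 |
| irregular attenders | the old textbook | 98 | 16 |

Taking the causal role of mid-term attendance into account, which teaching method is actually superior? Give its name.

the old textbook

the new textbook is higher inside every mid-term attendance stratum but the old textbook is higher in aggregate. Whether to stratify depends on how mid-term attendance relates to the teaching method.
Because the teaching method influences mid-term attendance, mid-term attendance is a post-treatment mediator, not a confounder. Stratifying on it would bias the estimate; the causal effect is the crude pooled difference.
Pooled: the new textbook 37.1% vs the old textbook 70.5%; the old textbook is higher overall.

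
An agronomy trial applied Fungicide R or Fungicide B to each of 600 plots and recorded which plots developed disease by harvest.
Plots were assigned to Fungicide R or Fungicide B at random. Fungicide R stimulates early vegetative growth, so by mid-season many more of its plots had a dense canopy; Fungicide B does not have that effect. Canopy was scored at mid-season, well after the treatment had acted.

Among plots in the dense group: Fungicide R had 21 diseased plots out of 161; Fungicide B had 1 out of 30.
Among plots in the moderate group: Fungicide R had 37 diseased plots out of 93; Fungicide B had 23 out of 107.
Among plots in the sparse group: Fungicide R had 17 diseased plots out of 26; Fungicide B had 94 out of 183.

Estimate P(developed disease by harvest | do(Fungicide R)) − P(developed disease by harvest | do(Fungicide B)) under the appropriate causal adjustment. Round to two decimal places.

The mid-season canopy-specific comparison favours Fungicide B throughout, but the pooled figures favour Fungicide R. The question is whether to condition on mid-season canopy.
The distribution of mid-season canopy is itself part of what the fungicide does — it is an intermediate outcome. Holding it fixed would remove that part of the effect; the total effect is the pooled difference.
The causal difference is the pooled difference: 0.268 − 0.369 = -0.101.

-0.10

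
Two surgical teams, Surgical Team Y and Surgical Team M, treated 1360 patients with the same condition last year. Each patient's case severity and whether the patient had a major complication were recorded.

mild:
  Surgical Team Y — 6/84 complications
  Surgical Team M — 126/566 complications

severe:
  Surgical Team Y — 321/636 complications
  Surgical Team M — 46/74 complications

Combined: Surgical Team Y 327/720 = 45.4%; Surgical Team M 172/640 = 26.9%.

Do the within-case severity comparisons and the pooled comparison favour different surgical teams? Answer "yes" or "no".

yes

Within each case severity level (mild 7.1% vs 22.3%; severe 50.5% vs 62.2%), Surgical Team Y has the lower rate every time. Pooled: 45.4% vs 26.9% — Surgical Team M has the lower rate overall. The two comparisons disagree.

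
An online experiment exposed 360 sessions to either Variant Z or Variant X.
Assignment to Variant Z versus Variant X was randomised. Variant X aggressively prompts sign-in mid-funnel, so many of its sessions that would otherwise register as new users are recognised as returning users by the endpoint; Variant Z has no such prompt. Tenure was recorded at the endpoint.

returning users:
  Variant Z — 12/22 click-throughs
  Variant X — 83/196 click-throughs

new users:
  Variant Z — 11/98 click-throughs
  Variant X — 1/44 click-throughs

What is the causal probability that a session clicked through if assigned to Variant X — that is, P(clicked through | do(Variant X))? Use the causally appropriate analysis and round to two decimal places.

0.35

User tenure lies on the pathway variant → user tenure → outcome, so adjusting for it blocks the indirect effect. For the total causal effect of variant, use the unadjusted pooled rates.
So P(outcome | do(Variant X)) is just the pooled rate for Variant X: 84/240 = 0.350.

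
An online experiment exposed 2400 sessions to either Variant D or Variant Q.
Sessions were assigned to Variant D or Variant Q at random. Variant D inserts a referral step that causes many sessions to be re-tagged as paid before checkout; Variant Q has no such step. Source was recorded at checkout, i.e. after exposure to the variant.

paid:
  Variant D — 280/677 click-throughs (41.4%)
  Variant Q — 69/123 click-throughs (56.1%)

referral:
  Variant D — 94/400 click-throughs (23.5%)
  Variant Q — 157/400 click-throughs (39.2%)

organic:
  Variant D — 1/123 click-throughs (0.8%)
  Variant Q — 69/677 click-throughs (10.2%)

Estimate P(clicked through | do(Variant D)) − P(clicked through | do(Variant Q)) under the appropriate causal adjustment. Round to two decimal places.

Within every traffic source level Variant Q has the higher rate, yet pooled Variant D does — Simpson's reversal.
Traffic source is downstream of the variant. One should not condition on a consequence of treatment, so the overall rates are the right comparison.
The causal difference is the pooled difference: 0.312 − 0.246 = +0.067.

+0.07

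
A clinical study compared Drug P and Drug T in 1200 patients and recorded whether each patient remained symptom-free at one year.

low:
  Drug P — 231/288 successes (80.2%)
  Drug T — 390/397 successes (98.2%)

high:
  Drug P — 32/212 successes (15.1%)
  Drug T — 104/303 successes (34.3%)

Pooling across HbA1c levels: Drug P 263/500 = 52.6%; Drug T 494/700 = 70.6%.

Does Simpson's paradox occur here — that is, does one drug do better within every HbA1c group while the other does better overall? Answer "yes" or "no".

Within each HbA1c level (low 80.2% vs 98.2%; high 15.1% vs 34.3%), Drug T has the higher rate every time. Pooled: 52.6% vs 70.6% — Drug T has the higher rate overall. They agree.

no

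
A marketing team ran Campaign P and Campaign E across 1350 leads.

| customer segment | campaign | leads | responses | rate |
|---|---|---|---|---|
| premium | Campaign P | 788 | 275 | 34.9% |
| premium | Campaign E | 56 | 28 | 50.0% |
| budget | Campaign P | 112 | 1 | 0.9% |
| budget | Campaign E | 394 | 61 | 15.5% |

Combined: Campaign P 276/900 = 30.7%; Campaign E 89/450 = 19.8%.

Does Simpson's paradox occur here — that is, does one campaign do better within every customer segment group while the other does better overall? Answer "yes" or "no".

yes

Within each customer segment level (premium 34.9% vs 50.0%; budget 0.9% vs 15.5%), Campaign E has the higher rate every time. Pooled: 30.7% vs 19.8% — Campaign P has the higher rate overall. The two comparisons disagree.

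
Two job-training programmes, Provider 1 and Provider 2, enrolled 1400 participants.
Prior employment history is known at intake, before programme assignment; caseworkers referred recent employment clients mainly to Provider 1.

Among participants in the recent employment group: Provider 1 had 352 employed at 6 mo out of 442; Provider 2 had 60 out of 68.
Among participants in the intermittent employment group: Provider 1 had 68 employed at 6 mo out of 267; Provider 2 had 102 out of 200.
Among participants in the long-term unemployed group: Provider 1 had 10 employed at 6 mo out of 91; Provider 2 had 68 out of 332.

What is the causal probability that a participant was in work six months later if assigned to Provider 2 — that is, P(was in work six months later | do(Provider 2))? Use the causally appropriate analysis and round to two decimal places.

0.55

Prior employment history satisfies the back-door criterion: it is not a descendant of the programme, and it blocks the spurious path from programme to outcome. Adjusting for it (i.e., using the within-prior employment history rates) gives the causal effect.
Standardising Provider 2 to the population prior employment history mix: 0.364·60/68 + 0.334·102/200 + 0.302·68/332 = 0.553.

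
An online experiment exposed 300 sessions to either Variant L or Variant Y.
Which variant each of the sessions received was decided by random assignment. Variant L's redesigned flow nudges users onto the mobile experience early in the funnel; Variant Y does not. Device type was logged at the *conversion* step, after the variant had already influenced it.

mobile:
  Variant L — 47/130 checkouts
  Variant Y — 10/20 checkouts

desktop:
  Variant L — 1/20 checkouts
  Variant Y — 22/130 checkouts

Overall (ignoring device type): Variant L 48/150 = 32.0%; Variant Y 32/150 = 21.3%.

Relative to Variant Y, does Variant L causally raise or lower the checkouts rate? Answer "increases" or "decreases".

The device type-specific comparison favours Variant Y throughout, but the pooled figures favour Variant L. The question is whether to condition on device type.
Device type here is a post-treatment variable shaped by the variant; conditioning on it would introduce bias rather than remove it. The overall comparison is the causal one.
Pooled: Variant L 32.0% vs Variant Y 21.3%; Variant L is higher overall.

increases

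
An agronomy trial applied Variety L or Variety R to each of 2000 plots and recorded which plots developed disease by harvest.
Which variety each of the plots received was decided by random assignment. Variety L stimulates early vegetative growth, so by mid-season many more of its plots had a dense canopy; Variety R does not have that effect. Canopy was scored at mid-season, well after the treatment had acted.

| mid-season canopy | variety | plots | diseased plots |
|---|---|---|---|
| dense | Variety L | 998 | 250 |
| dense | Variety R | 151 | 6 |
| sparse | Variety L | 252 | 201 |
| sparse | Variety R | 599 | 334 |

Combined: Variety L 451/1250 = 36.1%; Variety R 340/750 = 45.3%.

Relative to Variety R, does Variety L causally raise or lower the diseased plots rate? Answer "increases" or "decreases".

The mid-season canopy-specific comparison favours Variety R throughout, but the pooled figures favour Variety L. The question is whether to condition on mid-season canopy.
Mid-season canopy is recorded after the variety and is itself shifted by it — it sits on the causal path from variety to outcome. Conditioning on a mediator would strip out part of the effect we want; the pooled comparison gives the total causal effect.
Pooled: Variety L 36.1% vs Variety R 45.3%; Variety L is lower overall.

decreases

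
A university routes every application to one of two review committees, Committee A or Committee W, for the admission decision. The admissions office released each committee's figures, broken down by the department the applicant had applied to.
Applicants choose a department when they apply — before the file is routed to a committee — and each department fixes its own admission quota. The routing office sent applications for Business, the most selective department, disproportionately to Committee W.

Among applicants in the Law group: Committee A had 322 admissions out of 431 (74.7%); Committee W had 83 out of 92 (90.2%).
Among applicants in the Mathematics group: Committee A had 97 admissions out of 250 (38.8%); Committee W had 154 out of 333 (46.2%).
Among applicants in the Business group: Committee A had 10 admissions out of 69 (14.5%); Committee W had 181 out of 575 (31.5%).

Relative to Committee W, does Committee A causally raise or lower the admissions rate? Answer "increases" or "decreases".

decreases

Nothing the review committee does changes department; the imbalance is an allocation artefact. With department also predicting the outcome, the pooled figure is confounded, and the within-stratum comparison is the causal one.
Within each level — Law: 74.7% vs 90.2%; Mathematics: 38.8% vs 46.2%; Business: 14.5% vs 31.5% — Committee W is higher every time.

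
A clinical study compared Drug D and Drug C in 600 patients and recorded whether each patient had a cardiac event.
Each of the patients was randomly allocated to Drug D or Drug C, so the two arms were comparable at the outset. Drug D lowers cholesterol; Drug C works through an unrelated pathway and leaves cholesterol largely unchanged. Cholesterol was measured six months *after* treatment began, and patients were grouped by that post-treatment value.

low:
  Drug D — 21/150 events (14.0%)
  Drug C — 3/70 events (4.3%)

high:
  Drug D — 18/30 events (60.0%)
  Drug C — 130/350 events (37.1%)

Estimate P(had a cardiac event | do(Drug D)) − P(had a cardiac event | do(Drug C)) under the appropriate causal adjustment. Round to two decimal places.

-0.10

Because the drug influences cholesterol, cholesterol is a post-treatment mediator, not a confounder. Stratifying on it would bias the estimate; the causal effect is the crude pooled difference.
The causal difference is the pooled difference: 0.217 − 0.317 = -0.100.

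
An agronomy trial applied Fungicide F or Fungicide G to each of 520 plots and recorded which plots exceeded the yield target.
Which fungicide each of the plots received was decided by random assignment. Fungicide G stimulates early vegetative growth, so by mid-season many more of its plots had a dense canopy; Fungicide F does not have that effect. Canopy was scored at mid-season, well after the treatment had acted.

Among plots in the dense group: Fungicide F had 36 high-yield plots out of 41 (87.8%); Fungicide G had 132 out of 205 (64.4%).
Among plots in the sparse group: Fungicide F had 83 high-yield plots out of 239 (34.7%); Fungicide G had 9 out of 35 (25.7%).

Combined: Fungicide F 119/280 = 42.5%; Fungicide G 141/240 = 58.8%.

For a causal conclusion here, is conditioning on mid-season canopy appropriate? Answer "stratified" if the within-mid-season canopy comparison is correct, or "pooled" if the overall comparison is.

Mid-season canopy is recorded after the fungicide and is itself shifted by it — it sits on the causal path from fungicide to outcome. Conditioning on a mediator would strip out part of the effect we want; the pooled comparison gives the total causal effect.
Pooled: Fungicide F 42.5% vs Fungicide G 58.8%; Fungicide G is higher overall.

pooled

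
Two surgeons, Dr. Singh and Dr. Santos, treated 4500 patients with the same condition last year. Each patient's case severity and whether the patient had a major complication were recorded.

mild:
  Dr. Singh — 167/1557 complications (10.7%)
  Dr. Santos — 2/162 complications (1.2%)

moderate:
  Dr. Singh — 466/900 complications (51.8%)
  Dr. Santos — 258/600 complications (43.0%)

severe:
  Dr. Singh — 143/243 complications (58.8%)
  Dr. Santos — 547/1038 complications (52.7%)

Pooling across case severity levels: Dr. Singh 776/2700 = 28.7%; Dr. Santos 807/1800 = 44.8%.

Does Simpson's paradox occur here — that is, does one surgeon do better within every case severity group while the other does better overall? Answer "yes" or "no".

yes

Within each case severity level (mild 10.7% vs 1.2%; moderate 51.8% vs 43.0%; severe 58.8% vs 52.7%), Dr. Santos has the lower rate every time. Pooled: 28.7% vs 44.8% — Dr. Singh has the lower rate overall. The two comparisons disagree.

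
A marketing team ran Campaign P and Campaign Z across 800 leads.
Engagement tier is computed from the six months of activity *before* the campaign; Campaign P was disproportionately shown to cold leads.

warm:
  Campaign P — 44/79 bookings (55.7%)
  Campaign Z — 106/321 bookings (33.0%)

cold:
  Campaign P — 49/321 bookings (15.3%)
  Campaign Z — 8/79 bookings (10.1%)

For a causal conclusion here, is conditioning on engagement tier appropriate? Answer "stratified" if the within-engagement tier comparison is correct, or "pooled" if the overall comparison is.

stratified

Engagement tier differs across campaigns for reasons unrelated to any effect of the campaign itself, and it separately predicts the outcome — a classic confounder. We must compare within engagement tier levels.
Within each level — warm: 55.7% vs 33.0%; cold: 15.3% vs 10.1% — Campaign P is higher every time.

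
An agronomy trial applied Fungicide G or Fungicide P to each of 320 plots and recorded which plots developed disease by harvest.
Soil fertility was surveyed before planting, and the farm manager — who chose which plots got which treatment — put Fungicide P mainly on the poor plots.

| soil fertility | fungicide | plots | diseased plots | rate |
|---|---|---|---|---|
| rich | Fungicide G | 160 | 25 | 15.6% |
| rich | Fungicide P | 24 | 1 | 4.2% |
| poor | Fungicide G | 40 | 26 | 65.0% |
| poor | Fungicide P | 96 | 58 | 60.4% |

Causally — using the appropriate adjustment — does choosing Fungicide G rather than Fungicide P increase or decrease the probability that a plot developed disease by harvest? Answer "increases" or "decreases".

increases

Soil fertility differs across fungicides for reasons unrelated to any effect of the fungicide itself, and it separately predicts the outcome — a classic confounder. We must compare within soil fertility levels.
Within each level — rich: 15.6% vs 4.2%; poor: 65.0% vs 60.4% — Fungicide P is lower every time.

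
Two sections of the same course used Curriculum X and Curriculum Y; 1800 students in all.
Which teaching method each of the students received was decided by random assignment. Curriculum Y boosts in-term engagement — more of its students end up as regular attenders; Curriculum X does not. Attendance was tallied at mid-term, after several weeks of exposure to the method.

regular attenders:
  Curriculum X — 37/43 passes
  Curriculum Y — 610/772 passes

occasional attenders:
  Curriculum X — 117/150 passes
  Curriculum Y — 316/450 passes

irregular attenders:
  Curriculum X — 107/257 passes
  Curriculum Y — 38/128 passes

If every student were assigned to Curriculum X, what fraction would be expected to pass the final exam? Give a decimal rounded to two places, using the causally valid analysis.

Stratifying would compare teaching methods among students the teaching methods themselves sorted into mid-term attendance groups — a form of selection on an intermediate. The unconditioned pooled rates give the total causal effect.
So P(outcome | do(Curriculum X)) is just the pooled rate for Curriculum X: 261/450 = 0.580.

0.58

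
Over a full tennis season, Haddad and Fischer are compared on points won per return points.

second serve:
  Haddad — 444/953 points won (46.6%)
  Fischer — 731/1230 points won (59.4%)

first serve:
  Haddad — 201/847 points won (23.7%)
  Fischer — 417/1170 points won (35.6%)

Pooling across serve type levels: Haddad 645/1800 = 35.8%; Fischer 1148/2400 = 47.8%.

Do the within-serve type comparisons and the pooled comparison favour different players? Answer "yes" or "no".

Within each serve type level (second serve 46.6% vs 59.4%; first serve 23.7% vs 35.6%), Fischer has the higher rate every time. Pooled: 35.8% vs 47.8% — Fischer has the higher rate overall. They agree.

no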